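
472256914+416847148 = 889104062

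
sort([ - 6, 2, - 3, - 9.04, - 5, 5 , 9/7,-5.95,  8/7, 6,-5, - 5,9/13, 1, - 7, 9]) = [ - 9.04, - 7, - 6, - 5.95, - 5,- 5, - 5,-3, 9/13, 1, 8/7,  9/7, 2, 5, 6, 9 ] 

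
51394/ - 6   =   - 25697/3=- 8565.67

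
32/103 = 32/103 = 0.31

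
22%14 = 8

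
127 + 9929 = 10056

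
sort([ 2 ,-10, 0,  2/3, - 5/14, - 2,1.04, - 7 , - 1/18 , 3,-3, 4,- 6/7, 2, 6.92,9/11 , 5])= [ - 10,-7, - 3 , - 2, - 6/7 , - 5/14, - 1/18, 0, 2/3,9/11,1.04,2, 2,3 , 4, 5,6.92]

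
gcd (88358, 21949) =1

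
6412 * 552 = 3539424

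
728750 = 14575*50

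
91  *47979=4366089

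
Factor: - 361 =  -19^2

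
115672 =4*28918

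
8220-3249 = 4971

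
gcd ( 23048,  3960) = 8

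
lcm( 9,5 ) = 45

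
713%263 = 187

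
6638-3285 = 3353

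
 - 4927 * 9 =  - 44343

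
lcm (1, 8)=8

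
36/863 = 36/863= 0.04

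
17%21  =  17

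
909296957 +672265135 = 1581562092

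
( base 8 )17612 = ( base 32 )7sa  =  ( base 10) 8074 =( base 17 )1AFG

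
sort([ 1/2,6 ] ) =[ 1/2,6 ] 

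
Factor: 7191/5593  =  9/7 = 3^2*7^( - 1)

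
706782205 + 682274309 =1389056514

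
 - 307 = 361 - 668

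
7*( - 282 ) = -1974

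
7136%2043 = 1007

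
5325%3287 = 2038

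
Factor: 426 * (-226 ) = - 96276 = - 2^2*3^1*71^1 * 113^1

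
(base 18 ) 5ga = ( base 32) 1ru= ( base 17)6ae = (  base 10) 1918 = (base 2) 11101111110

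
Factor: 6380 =2^2 * 5^1*11^1*29^1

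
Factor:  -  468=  - 2^2*3^2*13^1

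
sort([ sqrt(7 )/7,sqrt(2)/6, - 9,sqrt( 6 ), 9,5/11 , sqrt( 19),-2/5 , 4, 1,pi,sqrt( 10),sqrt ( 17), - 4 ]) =[ - 9, - 4, - 2/5, sqrt( 2) /6,sqrt(7) /7 , 5/11, 1,sqrt( 6), pi,sqrt(10), 4,sqrt ( 17 ),sqrt(19) , 9]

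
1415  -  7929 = - 6514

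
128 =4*32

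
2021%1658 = 363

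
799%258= 25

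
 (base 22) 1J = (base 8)51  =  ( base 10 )41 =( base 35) 16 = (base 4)221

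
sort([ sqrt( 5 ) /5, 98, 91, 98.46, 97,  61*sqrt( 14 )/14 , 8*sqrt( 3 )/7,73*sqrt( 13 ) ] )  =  [ sqrt( 5) /5,8*sqrt ( 3 ) /7, 61*sqrt( 14)/14,  91, 97, 98, 98.46,73*sqrt( 13)]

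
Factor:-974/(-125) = 2^1*5^(  -  3) * 487^1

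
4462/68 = 2231/34=65.62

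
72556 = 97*748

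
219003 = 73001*3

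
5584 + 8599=14183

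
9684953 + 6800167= 16485120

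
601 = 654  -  53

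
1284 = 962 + 322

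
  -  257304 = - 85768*3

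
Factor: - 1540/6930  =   - 2^1*3^(  -  2) = - 2/9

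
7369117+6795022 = 14164139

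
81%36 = 9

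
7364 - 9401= - 2037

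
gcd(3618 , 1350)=54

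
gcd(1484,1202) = 2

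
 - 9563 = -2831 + - 6732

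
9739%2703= 1630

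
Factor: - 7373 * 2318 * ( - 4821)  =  2^1*3^1*19^1*61^1*73^1 * 101^1*1607^1=82393850094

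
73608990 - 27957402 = 45651588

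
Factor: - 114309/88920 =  - 2^( - 3)*5^( - 1)*19^( -1 )*977^1 = -  977/760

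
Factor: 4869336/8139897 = 1623112/2713299  =  2^3 * 3^(-1) * 67^ (-1)* 13499^( - 1 )*202889^1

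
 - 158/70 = -79/35 = - 2.26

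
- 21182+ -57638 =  - 78820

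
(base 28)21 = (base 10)57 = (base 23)2B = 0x39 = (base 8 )71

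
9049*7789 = 70482661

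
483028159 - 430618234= 52409925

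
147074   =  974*151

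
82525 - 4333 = 78192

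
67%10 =7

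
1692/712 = 423/178 = 2.38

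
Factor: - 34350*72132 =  - 2477734200 = - 2^3*3^2* 5^2*229^1*6011^1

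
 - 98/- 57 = 1 + 41/57 = 1.72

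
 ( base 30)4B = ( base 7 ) 245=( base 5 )1011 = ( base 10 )131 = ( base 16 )83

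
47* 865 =40655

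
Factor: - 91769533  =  -6053^1*15161^1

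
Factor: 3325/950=2^ ( -1 ) *7^1=7/2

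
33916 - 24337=9579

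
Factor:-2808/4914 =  - 4/7 = - 2^2*7^(  -  1)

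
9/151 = 9/151= 0.06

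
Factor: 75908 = 2^2*7^1*2711^1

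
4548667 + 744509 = 5293176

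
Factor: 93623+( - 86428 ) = 7195 = 5^1*1439^1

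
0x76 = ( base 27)4a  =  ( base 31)3P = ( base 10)118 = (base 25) 4i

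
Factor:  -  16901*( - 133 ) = 7^1*19^1*16901^1 = 2247833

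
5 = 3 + 2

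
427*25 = 10675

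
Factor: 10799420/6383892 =3^( - 1)*5^1*17^1*23^1*31^( - 1 )  *131^( - 2 )*1381^1 = 2699855/1595973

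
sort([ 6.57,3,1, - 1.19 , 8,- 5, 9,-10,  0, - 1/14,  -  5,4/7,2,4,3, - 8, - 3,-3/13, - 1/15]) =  [ - 10,- 8,-5, - 5,-3, - 1.19, - 3/13,-1/14, - 1/15,0,4/7, 1,2, 3 , 3, 4 , 6.57,8,9]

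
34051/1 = 34051  =  34051.00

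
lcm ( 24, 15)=120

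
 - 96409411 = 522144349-618553760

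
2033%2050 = 2033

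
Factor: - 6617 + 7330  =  713=23^1 * 31^1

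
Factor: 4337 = 4337^1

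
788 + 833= 1621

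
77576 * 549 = 42589224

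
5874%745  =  659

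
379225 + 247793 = 627018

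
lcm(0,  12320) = 0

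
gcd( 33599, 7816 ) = 1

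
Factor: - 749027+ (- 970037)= - 2^3*214883^1  =  -1719064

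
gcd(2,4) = 2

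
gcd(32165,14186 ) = 1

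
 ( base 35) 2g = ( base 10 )86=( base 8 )126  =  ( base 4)1112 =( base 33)2k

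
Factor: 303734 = 2^1*19^1*7993^1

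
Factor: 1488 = 2^4*3^1*31^1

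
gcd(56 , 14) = 14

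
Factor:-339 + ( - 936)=-3^1*5^2 * 17^1 = - 1275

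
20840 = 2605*8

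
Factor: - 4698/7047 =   -  2/3 = - 2^1*3^( - 1 )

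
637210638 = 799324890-162114252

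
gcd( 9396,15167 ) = 29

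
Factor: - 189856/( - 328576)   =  2^( - 2 ) * 151^(  -  1)*349^1 =349/604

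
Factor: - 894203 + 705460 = -188743 = - 173^1*1091^1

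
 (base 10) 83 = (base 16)53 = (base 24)3B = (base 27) 32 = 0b1010011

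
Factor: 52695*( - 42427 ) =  - 3^2*5^1*7^1*11^1*19^1 * 29^1*1171^1 = -2235690765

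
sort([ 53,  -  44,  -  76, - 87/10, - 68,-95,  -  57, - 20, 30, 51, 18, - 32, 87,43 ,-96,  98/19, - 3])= [ - 96, -95,  -  76,-68,- 57,- 44,  -  32, - 20, - 87/10, -3, 98/19,18,30,43, 51,53,87]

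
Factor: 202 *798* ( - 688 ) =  - 110902848 =- 2^6 * 3^1  *7^1 * 19^1*43^1*101^1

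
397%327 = 70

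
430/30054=215/15027 = 0.01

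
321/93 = 3 + 14/31 = 3.45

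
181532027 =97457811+84074216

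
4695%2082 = 531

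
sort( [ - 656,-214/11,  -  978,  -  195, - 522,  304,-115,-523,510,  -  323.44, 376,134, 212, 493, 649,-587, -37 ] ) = [  -  978,  -  656, - 587, - 523,-522,-323.44,  -  195, - 115, - 37,-214/11, 134, 212,  304, 376,493, 510, 649]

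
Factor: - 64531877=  - 64531877^1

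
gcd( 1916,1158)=2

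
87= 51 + 36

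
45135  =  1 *45135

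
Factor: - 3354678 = -2^1*3^2*17^1*19^1*577^1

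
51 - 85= - 34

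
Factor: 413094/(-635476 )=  - 2^(  -  1 ) * 3^1*11^2*79^ ( - 1)*  569^1*2011^ ( - 1)  =  - 206547/317738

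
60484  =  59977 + 507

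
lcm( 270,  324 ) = 1620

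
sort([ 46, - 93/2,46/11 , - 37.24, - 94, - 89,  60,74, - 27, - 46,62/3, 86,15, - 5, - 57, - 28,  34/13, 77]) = [ - 94 , - 89, - 57,  -  93/2, - 46, - 37.24, - 28,  -  27, - 5,34/13  ,  46/11,  15,62/3, 46,60,74,77,86]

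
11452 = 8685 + 2767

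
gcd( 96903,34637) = 1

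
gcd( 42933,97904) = 1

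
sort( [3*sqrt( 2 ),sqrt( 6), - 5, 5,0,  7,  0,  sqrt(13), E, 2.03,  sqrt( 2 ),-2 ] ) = [ - 5, - 2, 0,0,  sqrt(2),  2.03,sqrt( 6), E,sqrt( 13),3 * sqrt (2 ),5, 7] 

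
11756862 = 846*13897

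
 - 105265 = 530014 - 635279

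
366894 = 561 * 654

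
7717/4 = 7717/4 = 1929.25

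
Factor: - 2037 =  - 3^1*7^1*97^1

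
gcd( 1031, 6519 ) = 1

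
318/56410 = 159/28205= 0.01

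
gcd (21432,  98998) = 2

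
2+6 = 8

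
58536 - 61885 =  - 3349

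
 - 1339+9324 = 7985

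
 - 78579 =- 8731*9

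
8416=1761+6655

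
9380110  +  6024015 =15404125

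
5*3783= 18915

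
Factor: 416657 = 37^1 *11261^1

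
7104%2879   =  1346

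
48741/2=48741/2 = 24370.50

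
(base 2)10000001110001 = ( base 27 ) BAG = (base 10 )8305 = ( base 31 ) 8JS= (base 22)H3B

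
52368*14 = 733152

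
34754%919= 751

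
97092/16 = 6068  +  1/4 = 6068.25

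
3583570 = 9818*365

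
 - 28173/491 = -28173/491 = - 57.38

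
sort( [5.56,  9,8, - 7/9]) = [  -  7/9,  5.56, 8,9]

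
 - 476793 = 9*( - 52977 ) 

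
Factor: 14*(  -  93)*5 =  - 6510 = -2^1*3^1*5^1*7^1*31^1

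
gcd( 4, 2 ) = 2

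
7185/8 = 7185/8 = 898.12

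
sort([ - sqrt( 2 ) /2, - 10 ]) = [ - 10, - sqrt(2 ) /2] 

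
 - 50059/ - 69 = 50059/69  =  725.49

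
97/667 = 97/667 = 0.15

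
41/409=41/409 =0.10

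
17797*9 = 160173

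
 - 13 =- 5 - 8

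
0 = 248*0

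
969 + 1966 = 2935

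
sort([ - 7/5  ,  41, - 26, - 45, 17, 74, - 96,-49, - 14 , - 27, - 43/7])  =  [ - 96, - 49,-45 , - 27, - 26, - 14, - 43/7, - 7/5,  17, 41,74 ]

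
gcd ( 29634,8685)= 3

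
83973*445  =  37367985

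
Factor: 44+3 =47^1 =47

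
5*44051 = 220255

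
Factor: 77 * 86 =2^1 *7^1*11^1*43^1 = 6622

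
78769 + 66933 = 145702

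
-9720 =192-9912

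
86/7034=43/3517=0.01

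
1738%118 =86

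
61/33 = 1 + 28/33 = 1.85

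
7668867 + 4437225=12106092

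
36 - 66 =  - 30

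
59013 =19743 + 39270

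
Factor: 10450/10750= 5^( - 1 )*11^1 * 19^1*43^( - 1) = 209/215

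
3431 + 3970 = 7401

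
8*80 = 640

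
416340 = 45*9252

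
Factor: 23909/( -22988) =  - 2^(  -  2 ) *7^( - 1)*821^ ( - 1)*23909^1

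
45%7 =3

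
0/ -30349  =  0/1 = - 0.00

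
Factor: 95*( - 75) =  - 3^1*5^3 *19^1 = - 7125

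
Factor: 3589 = 37^1*97^1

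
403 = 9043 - 8640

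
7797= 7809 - 12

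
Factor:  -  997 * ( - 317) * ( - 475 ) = -150123275 = - 5^2*19^1*317^1 * 997^1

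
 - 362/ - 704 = 181/352 = 0.51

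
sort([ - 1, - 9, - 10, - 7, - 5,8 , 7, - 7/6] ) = [ - 10,-9, - 7, - 5, - 7/6, - 1,  7 , 8] 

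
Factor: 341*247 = 11^1*13^1 * 19^1*31^1 = 84227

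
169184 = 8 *21148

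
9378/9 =1042=1042.00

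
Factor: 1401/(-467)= -3^1 = -3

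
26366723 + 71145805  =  97512528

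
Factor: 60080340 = 2^2* 3^1*5^1*89^1*11251^1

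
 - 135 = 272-407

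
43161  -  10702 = 32459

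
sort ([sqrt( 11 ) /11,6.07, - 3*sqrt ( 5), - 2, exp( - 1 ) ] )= [  -  3*sqrt(5 ), - 2,  sqrt(11) /11 , exp( -1),6.07] 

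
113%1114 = 113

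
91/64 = 1 + 27/64 = 1.42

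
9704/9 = 9704/9 = 1078.22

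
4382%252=98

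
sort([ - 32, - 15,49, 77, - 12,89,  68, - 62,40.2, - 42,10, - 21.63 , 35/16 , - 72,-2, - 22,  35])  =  [ - 72, - 62, - 42, - 32, - 22,- 21.63, - 15, - 12, - 2, 35/16,10,35,40.2, 49, 68,77,89]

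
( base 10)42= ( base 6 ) 110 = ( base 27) 1f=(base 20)22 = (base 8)52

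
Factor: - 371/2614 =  - 2^( - 1)*7^1 * 53^1*1307^(-1)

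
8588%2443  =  1259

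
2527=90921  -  88394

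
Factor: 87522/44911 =2^1 * 3^1*29^1*97^( - 1)*463^ ( -1)*503^1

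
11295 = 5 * 2259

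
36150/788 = 18075/394 = 45.88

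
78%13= 0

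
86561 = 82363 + 4198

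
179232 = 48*3734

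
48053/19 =48053/19 = 2529.11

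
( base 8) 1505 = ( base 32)Q5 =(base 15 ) 3ac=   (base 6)3513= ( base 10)837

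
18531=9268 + 9263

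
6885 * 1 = 6885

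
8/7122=4/3561  =  0.00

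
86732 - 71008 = 15724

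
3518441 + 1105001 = 4623442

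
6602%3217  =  168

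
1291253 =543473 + 747780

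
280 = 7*40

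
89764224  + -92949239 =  - 3185015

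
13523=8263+5260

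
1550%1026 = 524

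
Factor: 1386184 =2^3 * 173273^1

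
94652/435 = 217 +257/435 = 217.59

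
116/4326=58/2163 =0.03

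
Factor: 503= 503^1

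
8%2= 0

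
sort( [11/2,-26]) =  [ - 26  ,  11/2]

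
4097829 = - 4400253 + 8498082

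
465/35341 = 465/35341=0.01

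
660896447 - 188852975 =472043472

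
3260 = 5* 652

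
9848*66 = 649968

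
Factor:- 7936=- 2^8 * 31^1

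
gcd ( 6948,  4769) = 1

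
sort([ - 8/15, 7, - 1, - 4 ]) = [ - 4, - 1, - 8/15 , 7 ] 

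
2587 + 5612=8199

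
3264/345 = 9 + 53/115 =9.46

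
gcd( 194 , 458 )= 2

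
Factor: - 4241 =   -  4241^1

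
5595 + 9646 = 15241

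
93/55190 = 93/55190= 0.00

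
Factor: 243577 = 243577^1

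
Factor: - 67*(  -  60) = 2^2*3^1*5^1*67^1=4020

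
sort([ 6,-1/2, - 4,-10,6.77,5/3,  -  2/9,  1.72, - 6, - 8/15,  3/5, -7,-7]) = [ -10, - 7, - 7, -6, - 4, -8/15, - 1/2, - 2/9,3/5,5/3,1.72,6, 6.77] 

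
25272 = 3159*8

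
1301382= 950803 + 350579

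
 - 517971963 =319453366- 837425329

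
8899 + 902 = 9801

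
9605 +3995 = 13600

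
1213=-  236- -1449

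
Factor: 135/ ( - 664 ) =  - 2^( - 3)*3^3*5^1*83^( - 1 ) 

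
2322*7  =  16254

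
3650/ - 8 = -1825/4 =- 456.25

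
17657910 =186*94935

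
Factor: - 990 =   -  2^1*3^2*5^1*11^1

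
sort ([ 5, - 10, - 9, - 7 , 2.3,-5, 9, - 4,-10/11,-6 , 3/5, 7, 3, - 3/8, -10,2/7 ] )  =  [-10, -10, - 9 , - 7, - 6, - 5,  -  4, - 10/11, - 3/8, 2/7, 3/5,2.3,3, 5,7, 9] 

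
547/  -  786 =-547/786 = -0.70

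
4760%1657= 1446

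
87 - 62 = 25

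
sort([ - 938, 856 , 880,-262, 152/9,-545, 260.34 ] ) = [ - 938, - 545, - 262, 152/9, 260.34, 856,  880 ] 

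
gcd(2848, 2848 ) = 2848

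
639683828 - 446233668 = 193450160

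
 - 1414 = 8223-9637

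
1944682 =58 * 33529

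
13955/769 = 13955/769 = 18.15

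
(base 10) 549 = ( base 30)I9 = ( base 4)20211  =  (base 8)1045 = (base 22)12l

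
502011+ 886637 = 1388648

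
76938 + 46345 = 123283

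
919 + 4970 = 5889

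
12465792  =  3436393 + 9029399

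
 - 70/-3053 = 70/3053 = 0.02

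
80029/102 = 784 + 61/102 =784.60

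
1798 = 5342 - 3544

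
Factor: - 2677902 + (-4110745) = -6788647^1  =  -  6788647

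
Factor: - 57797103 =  - 3^1 * 7^1*13^1 * 211711^1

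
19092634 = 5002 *3817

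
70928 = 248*286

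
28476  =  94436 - 65960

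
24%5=4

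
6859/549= 12+271/549 = 12.49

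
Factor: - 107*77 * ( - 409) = 3369751 = 7^1*11^1*107^1*409^1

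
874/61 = 14+20/61 = 14.33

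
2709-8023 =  - 5314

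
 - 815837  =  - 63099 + -752738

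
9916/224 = 44 + 15/56 = 44.27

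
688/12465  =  688/12465 = 0.06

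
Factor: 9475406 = 2^1*283^1*16741^1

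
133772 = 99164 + 34608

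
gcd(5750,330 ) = 10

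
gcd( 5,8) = 1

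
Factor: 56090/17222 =355/109 = 5^1*71^1*109^( - 1 ) 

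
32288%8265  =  7493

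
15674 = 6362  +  9312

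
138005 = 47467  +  90538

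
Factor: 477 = 3^2*53^1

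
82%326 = 82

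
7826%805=581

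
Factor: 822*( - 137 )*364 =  - 40991496 = -2^3*3^1*7^1*13^1*137^2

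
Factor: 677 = 677^1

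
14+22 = 36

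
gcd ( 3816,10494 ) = 954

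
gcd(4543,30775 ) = 1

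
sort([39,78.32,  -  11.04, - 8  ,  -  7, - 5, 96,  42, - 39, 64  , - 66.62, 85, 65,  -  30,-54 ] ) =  [- 66.62 ,-54, - 39,-30 , - 11.04,-8, - 7,-5, 39,  42 , 64, 65,78.32, 85, 96] 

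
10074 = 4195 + 5879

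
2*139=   278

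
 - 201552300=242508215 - 444060515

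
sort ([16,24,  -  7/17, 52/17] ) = [ - 7/17,52/17, 16, 24 ] 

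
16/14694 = 8/7347 = 0.00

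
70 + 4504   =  4574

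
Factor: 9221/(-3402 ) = -2^( - 1) * 3^( - 5) * 7^(-1 ) * 9221^1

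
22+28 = 50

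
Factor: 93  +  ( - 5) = 2^3*11^1=88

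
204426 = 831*246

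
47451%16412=14627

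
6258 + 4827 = 11085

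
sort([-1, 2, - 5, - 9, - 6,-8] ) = [-9, - 8, -6, - 5,  -  1, 2 ]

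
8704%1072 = 128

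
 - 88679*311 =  - 27579169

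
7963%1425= 838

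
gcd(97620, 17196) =12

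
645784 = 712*907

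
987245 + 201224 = 1188469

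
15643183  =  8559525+7083658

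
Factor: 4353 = 3^1 * 1451^1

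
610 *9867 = 6018870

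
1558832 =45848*34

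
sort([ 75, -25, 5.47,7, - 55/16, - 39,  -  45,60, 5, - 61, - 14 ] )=[ - 61, - 45, - 39 , - 25, - 14, - 55/16,5, 5.47,7, 60, 75] 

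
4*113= 452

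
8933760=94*95040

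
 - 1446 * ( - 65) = 93990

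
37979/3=37979/3= 12659.67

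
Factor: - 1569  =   -3^1*523^1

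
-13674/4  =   -6837/2  =  -  3418.50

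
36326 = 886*41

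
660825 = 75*8811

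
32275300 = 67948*475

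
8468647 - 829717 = 7638930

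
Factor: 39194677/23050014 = 2^( - 1)* 3^( - 1) * 13^( - 1)*4057^1*9661^1* 295513^( - 1)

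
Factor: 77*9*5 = 3465=   3^2*5^1*7^1*11^1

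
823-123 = 700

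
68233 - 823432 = -755199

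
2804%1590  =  1214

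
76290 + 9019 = 85309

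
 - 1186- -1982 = 796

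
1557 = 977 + 580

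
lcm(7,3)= 21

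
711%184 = 159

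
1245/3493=1245/3493= 0.36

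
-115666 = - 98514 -17152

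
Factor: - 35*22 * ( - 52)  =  2^3*5^1*7^1 * 11^1*13^1 =40040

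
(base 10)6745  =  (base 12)3AA1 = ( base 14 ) 265b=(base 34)5sd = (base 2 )1101001011001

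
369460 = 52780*7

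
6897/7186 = 6897/7186 =0.96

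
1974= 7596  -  5622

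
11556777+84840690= 96397467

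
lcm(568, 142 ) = 568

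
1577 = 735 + 842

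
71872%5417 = 1451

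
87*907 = 78909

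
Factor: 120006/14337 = 2^1 * 3^( - 3 ) * 113^1 = 226/27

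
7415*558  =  4137570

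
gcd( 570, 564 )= 6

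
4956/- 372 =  - 413/31 = -  13.32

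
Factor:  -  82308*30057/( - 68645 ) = 2473931556/68645  =  2^2*3^2*5^(-1)*19^3*43^1*233^1 *13729^( - 1 ) 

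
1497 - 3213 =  - 1716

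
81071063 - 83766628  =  -2695565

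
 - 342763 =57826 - 400589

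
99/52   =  99/52 =1.90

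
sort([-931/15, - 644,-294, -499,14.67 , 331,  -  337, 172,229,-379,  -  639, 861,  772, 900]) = [-644, - 639, - 499, - 379, - 337, - 294, - 931/15, 14.67, 172,229, 331, 772, 861,  900 ]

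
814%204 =202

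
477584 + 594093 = 1071677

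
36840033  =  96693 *381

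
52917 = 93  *569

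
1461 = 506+955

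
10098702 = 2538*3979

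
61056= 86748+-25692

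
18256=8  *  2282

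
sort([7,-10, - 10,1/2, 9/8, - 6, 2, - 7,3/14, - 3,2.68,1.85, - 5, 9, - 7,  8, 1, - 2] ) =[ - 10,-10, - 7,-7, - 6, - 5,-3, - 2,3/14,1/2, 1, 9/8, 1.85, 2,2.68, 7, 8, 9]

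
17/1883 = 17/1883 = 0.01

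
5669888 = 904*6272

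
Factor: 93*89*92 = 761484 = 2^2  *  3^1*23^1*31^1*89^1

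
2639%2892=2639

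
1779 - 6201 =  -4422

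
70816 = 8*8852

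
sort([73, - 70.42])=[ -70.42, 73] 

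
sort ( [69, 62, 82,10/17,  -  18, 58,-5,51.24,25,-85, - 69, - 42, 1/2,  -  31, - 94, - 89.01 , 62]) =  [-94, - 89.01 , - 85,-69, - 42, - 31, - 18 , - 5, 1/2,10/17, 25, 51.24, 58,62, 62, 69, 82] 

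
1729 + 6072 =7801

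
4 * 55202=220808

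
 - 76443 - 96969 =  - 173412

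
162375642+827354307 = 989729949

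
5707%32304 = 5707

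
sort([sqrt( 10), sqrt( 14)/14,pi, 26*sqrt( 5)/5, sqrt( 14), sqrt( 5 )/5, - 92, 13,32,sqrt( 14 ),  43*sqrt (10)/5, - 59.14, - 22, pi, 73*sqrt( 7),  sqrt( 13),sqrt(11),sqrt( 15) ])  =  [ - 92, - 59.14, - 22,  sqrt ( 14)/14,sqrt( 5)/5,  pi, pi,  sqrt (10), sqrt( 11 ), sqrt ( 13), sqrt( 14),sqrt( 14) , sqrt( 15) , 26 * sqrt ( 5)/5,13,43*sqrt(10) /5,  32,73 * sqrt( 7 )]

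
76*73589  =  5592764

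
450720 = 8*56340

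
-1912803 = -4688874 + 2776071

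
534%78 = 66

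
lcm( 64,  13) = 832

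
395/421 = 395/421 = 0.94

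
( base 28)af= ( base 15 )14a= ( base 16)127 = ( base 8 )447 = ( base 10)295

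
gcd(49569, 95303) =13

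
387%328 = 59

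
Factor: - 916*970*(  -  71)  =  63084920 = 2^3*5^1*71^1*97^1 * 229^1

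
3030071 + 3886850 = 6916921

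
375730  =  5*75146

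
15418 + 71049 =86467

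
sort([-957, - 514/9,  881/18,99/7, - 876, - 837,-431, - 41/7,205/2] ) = [ - 957, - 876  , - 837, - 431,-514/9,-41/7, 99/7,881/18,205/2 ]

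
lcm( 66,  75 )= 1650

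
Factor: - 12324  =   - 2^2*3^1 * 13^1*79^1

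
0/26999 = 0 = 0.00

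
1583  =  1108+475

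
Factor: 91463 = 91463^1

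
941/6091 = 941/6091= 0.15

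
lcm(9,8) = 72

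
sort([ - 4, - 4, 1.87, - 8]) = [ - 8, - 4, - 4, 1.87 ] 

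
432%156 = 120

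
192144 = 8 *24018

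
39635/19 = 2086 + 1/19 = 2086.05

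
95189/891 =95189/891  =  106.83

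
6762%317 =105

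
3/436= 3/436 = 0.01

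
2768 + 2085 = 4853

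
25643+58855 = 84498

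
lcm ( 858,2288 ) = 6864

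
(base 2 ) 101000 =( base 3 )1111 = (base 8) 50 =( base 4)220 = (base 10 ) 40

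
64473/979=65 + 838/979=65.86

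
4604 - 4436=168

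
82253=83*991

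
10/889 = 10/889 = 0.01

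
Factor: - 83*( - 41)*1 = 41^1* 83^1 = 3403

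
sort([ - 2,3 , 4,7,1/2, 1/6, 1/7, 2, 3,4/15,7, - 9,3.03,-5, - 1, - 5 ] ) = [ - 9, - 5, - 5,-2, - 1 , 1/7,1/6,4/15, 1/2,2,3,  3,3.03,4,  7,7 ]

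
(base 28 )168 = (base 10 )960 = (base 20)280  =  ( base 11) 7A3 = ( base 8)1700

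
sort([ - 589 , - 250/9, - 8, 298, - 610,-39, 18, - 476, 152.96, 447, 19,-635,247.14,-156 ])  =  [ - 635, -610 , -589,- 476,-156,  -  39, - 250/9, - 8,18, 19,  152.96 , 247.14,  298,447]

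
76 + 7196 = 7272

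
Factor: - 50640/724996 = - 60/859 = -  2^2*3^1*5^1 * 859^ ( - 1 ) 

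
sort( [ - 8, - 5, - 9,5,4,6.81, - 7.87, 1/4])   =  [-9, - 8, - 7.87, - 5, 1/4,4,5, 6.81]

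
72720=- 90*(- 808)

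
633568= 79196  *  8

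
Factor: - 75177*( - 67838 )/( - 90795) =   -  2^1*3^1*5^( - 1 ) * 107^1*317^1*6053^( - 1)*8353^1 = - 1699952442/30265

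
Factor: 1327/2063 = 1327^1*2063^(-1)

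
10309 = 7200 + 3109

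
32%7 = 4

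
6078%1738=864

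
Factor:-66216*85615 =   -  5669082840 = -  2^3 * 3^1*5^1*31^1 * 89^1*17123^1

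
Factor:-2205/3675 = -3^1*5^(  -  1)= -3/5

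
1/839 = 1/839  =  0.00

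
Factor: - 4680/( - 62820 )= 26/349 = 2^1*13^1*349^( - 1 )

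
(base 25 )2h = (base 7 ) 124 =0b1000011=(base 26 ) 2f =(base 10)67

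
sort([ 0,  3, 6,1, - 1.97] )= [ - 1.97, 0,1,3,6]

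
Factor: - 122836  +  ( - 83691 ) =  - 206527^1 = - 206527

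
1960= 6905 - 4945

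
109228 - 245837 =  -136609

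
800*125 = 100000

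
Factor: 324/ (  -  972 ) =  - 1/3  =  - 3^( - 1)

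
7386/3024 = 1231/504 = 2.44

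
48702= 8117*6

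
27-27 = 0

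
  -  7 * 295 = -2065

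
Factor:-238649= - 238649^1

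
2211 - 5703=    - 3492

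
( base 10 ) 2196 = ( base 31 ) 28q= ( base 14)b2c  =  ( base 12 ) 1330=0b100010010100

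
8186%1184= 1082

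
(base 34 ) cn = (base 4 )12233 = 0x1af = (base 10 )431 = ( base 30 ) EB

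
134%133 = 1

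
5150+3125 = 8275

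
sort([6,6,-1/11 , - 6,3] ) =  [ - 6, - 1/11, 3,6, 6]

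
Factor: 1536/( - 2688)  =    -  4/7 = - 2^2* 7^( - 1 ) 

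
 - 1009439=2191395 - 3200834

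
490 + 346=836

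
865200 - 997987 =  - 132787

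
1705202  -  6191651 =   -  4486449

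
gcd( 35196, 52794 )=17598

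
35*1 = 35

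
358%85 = 18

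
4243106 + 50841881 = 55084987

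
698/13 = 698/13 = 53.69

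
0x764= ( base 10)1892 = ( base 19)54B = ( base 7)5342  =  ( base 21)462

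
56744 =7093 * 8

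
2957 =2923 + 34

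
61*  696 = 42456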